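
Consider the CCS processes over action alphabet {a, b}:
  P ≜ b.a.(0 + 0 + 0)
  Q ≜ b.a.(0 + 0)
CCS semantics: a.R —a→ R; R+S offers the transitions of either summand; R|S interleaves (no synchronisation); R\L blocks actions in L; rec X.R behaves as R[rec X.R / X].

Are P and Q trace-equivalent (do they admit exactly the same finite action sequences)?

P's transition system — 3 states:
  m0 = b.a.(0 + 0 + 0) → -b-> m1
  m1 = a.(0 + 0 + 0) → -a-> m2
  m2 = 0 + 0 + 0 → ·
Q's transition system — 3 states:
  n0 = b.a.(0 + 0) → -b-> n1
  n1 = a.(0 + 0) → -a-> n2
  n2 = 0 + 0 → ·
Bisimilarity quotient blocks:
  B0 = {m0, n0}
  B1 = {m1, n1}
  B2 = {m2, n2}
m0 ∈ B0, n0 ∈ B0 → same block
Bisimilar ⇒ trace-equivalent.

traces(P) = traces(Q)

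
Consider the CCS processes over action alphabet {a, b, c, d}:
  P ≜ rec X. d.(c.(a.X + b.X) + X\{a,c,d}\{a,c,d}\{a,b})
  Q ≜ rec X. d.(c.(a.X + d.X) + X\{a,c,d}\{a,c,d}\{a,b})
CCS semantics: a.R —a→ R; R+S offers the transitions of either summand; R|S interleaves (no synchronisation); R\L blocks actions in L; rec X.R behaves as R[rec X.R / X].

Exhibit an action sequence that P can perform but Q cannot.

dcb

P's transition system — 3 states:
  p0 = rec X. d.(c.(a.X + b.X) + X\{a,c,d}\{a,c,d}\{a,b}) | ··d··> p1
  p1 = c.(a.(rec X. d.(c.(a.X + b.X) + X\{a,c,d}\{a,c,d}\{a,b})) + b.(rec X. d.(c.(a.X + b.X) + X\{a,c,d}\{a,c,d}\{a,b}))) + (rec X. d.(c.(a.X + b.X) + X\{a,c,d}\{a,c,d}\{a,b}))\{a,c,d}\{a,c,d}\{a,b} | ··c··> p2
  p2 = a.(rec X. d.(c.(a.X + b.X) + X\{a,c,d}\{a,c,d}\{a,b})) + b.(rec X. d.(c.(a.X + b.X) + X\{a,c,d}\{a,c,d}\{a,b})) | ··a··> p0, ··b··> p0
Q's transition system — 3 states:
  q0 = rec X. d.(c.(a.X + d.X) + X\{a,c,d}\{a,c,d}\{a,b}) | ··d··> q1
  q1 = c.(a.(rec X. d.(c.(a.X + d.X) + X\{a,c,d}\{a,c,d}\{a,b})) + d.(rec X. d.(c.(a.X + d.X) + X\{a,c,d}\{a,c,d}\{a,b}))) + (rec X. d.(c.(a.X + d.X) + X\{a,c,d}\{a,c,d}\{a,b}))\{a,c,d}\{a,c,d}\{a,b} | ··c··> q2
  q2 = a.(rec X. d.(c.(a.X + d.X) + X\{a,c,d}\{a,c,d}\{a,b})) + d.(rec X. d.(c.(a.X + d.X) + X\{a,c,d}\{a,c,d}\{a,b})) | ··a··> q0, ··d··> q0
Run σ = ⟨dcb⟩ on P: start {p0}
  step 1 (d): {p1}
  step 2 (c): {p2}
  step 3 (b): {p0}
  — P admits the full trace.
Run σ = ⟨dcb⟩ on Q: start {q0}
  step 1 (d): {q1}
  step 2 (c): {q2}
  step 3 (b): no successor for Q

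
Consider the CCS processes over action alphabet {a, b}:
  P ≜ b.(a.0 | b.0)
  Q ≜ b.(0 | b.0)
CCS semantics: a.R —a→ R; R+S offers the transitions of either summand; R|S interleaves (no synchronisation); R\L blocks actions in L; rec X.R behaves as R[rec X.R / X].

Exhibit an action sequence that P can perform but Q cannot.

Reachable graph of P (5 states):
  p0 = b.(a.0 | b.0) → —b→ p1
  p1 = a.0 | b.0 → —a→ p2, —b→ p3
  p2 = 0 | b.0 → —b→ p4
  p3 = a.0 | 0 → —a→ p4
  p4 = 0 | 0 → ∅
Reachable graph of Q (3 states):
  q0 = b.(0 | b.0) → —b→ q1
  q1 = 0 | b.0 → —b→ q2
  q2 = 0 | 0 → ∅
Run σ = ⟨ba⟩ on P: start {p0}
  step 1 (b): {p1}
  step 2 (a): {p2}
  P completes σ.
Run σ = ⟨ba⟩ on Q: start {q0}
  step 1 (b): {q1}
  step 2 (a): ∅ (Q stuck)

ba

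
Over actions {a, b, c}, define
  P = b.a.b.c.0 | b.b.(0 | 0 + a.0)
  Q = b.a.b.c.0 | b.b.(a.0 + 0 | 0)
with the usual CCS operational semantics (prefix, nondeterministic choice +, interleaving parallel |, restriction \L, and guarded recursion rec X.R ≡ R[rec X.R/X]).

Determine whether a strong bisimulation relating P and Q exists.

Reachable graph of P (20 states):
  s0 = b.a.b.c.0 | b.b.(0 | 0 + a.0) → -b-> s1, -b-> s2
  s1 = a.b.c.0 | b.b.(0 | 0 + a.0) → -a-> s3, -b-> s4
  s2 = b.a.b.c.0 | b.(0 | 0 + a.0) → -b-> s4, -b-> s5
  s3 = b.c.0 | b.b.(0 | 0 + a.0) → -b-> s6, -b-> s7
  s4 = a.b.c.0 | b.(0 | 0 + a.0) → -a-> s6, -b-> s8
  s5 = b.a.b.c.0 | (0 | 0 + a.0) → -a-> s9, -b-> s8
  s6 = b.c.0 | b.(0 | 0 + a.0) → -b-> s10, -b-> s11
  s7 = c.0 | b.b.(0 | 0 + a.0) → -b-> s11, -c-> s12
  s8 = a.b.c.0 | (0 | 0 + a.0) → -a-> s10, -a-> s13
  s9 = b.a.b.c.0 | 0 → -b-> s13
  s10 = b.c.0 | (0 | 0 + a.0) → -a-> s14, -b-> s15
  s11 = c.0 | b.(0 | 0 + a.0) → -b-> s15, -c-> s16
  s12 = 0 | b.b.(0 | 0 + a.0) → -b-> s16
  s13 = a.b.c.0 | 0 → -a-> s14
  s14 = b.c.0 | 0 → -b-> s17
  s15 = c.0 | (0 | 0 + a.0) → -a-> s17, -c-> s18
  s16 = 0 | b.(0 | 0 + a.0) → -b-> s18
  s17 = c.0 | 0 → -c-> s19
  s18 = 0 | (0 | 0 + a.0) → -a-> s19
  s19 = 0 | 0 → ·
Reachable graph of Q (20 states):
  t0 = b.a.b.c.0 | b.b.(a.0 + 0 | 0) → -b-> t1, -b-> t2
  t1 = a.b.c.0 | b.b.(a.0 + 0 | 0) → -a-> t3, -b-> t4
  t2 = b.a.b.c.0 | b.(a.0 + 0 | 0) → -b-> t4, -b-> t5
  t3 = b.c.0 | b.b.(a.0 + 0 | 0) → -b-> t6, -b-> t7
  t4 = a.b.c.0 | b.(a.0 + 0 | 0) → -a-> t6, -b-> t8
  t5 = b.a.b.c.0 | (a.0 + 0 | 0) → -a-> t9, -b-> t8
  t6 = b.c.0 | b.(a.0 + 0 | 0) → -b-> t10, -b-> t11
  t7 = c.0 | b.b.(a.0 + 0 | 0) → -b-> t11, -c-> t12
  t8 = a.b.c.0 | (a.0 + 0 | 0) → -a-> t10, -a-> t13
  t9 = b.a.b.c.0 | 0 → -b-> t13
  t10 = b.c.0 | (a.0 + 0 | 0) → -a-> t14, -b-> t15
  t11 = c.0 | b.(a.0 + 0 | 0) → -b-> t15, -c-> t16
  t12 = 0 | b.b.(a.0 + 0 | 0) → -b-> t16
  t13 = a.b.c.0 | 0 → -a-> t14
  t14 = b.c.0 | 0 → -b-> t17
  t15 = c.0 | (a.0 + 0 | 0) → -a-> t17, -c-> t18
  t16 = 0 | b.(a.0 + 0 | 0) → -b-> t18
  t17 = c.0 | 0 → -c-> t19
  t18 = 0 | (a.0 + 0 | 0) → -a-> t19
  t19 = 0 | 0 → ·
Coarsest stable partition (strong bisimilarity classes):
  B0 = {s0, t0}
  B1 = {s2, t2}
  B2 = {s4, t4}
  B3 = {s6, t6}
  B4 = {s11, t11}
  B5 = {s15, t15}
  B6 = {s18, t18}
  B7 = {s19, t19}
  B8 = {s17, t17}
  B9 = {s16, t16}
  B10 = {s10, t10}
  B11 = {s14, t14}
  B12 = {s8, t8}
  B13 = {s13, t13}
  B14 = {s5, t5}
  B15 = {s9, t9}
  B16 = {s1, t1}
  B17 = {s3, t3}
  B18 = {s7, t7}
  B19 = {s12, t12}
s0 ∈ B0, t0 ∈ B0 → same block

YES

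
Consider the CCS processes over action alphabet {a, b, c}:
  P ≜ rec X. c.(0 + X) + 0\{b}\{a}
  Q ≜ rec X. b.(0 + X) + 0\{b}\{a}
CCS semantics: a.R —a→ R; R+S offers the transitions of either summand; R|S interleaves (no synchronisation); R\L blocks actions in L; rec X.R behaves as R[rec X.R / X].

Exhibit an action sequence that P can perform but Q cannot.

c

LTS(P): 2 reachable states
  m0 = rec X. c.(0 + X) + 0\{b}\{a} has moves -c-> m1
  m1 = 0 + (rec X. c.(0 + X) + 0\{b}\{a}) has moves -c-> m1
LTS(Q): 2 reachable states
  n0 = rec X. b.(0 + X) + 0\{b}\{a} has moves -b-> n1
  n1 = 0 + (rec X. b.(0 + X) + 0\{b}\{a}) has moves -b-> n1
Run σ = ⟨c⟩ on P: start {m0}
  [1] c ⇒ {m1}
  P completes σ.
Run σ = ⟨c⟩ on Q: start {n0}
  [1] c ⇒ ∅ (Q stuck)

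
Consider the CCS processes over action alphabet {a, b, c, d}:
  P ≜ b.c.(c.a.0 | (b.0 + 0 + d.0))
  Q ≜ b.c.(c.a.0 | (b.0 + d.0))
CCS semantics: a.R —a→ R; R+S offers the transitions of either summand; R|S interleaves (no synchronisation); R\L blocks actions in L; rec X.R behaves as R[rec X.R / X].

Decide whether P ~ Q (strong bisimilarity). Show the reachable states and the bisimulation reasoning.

LTS(P): 8 reachable states
  s0 = b.c.(c.a.0 | (b.0 + 0 + d.0)) has moves ··b··> s1
  s1 = c.(c.a.0 | (b.0 + 0 + d.0)) has moves ··c··> s2
  s2 = c.a.0 | (b.0 + 0 + d.0) has moves ··b··> s3, ··c··> s4, ··d··> s3
  s3 = c.a.0 | 0 has moves ··c··> s5
  s4 = a.0 | (b.0 + 0 + d.0) has moves ··a··> s6, ··b··> s5, ··d··> s5
  s5 = a.0 | 0 has moves ··a··> s7
  s6 = 0 | (b.0 + 0 + d.0) has moves ··b··> s7, ··d··> s7
  s7 = 0 | 0 has moves deadlocked
LTS(Q): 8 reachable states
  t0 = b.c.(c.a.0 | (b.0 + d.0)) has moves ··b··> t1
  t1 = c.(c.a.0 | (b.0 + d.0)) has moves ··c··> t2
  t2 = c.a.0 | (b.0 + d.0) has moves ··b··> t3, ··c··> t4, ··d··> t3
  t3 = c.a.0 | 0 has moves ··c··> t5
  t4 = a.0 | (b.0 + d.0) has moves ··a··> t6, ··b··> t5, ··d··> t5
  t5 = a.0 | 0 has moves ··a··> t7
  t6 = 0 | (b.0 + d.0) has moves ··b··> t7, ··d··> t7
  t7 = 0 | 0 has moves deadlocked
Coarsest stable partition (strong bisimilarity classes):
  B0 = {s0, t0}
  B1 = {s1, t1}
  B2 = {s2, t2}
  B3 = {s3, t3}
  B4 = {s5, t5}
  B5 = {s7, t7}
  B6 = {s4, t4}
  B7 = {s6, t6}
s0 ∈ B0, t0 ∈ B0 → same block

bisimilar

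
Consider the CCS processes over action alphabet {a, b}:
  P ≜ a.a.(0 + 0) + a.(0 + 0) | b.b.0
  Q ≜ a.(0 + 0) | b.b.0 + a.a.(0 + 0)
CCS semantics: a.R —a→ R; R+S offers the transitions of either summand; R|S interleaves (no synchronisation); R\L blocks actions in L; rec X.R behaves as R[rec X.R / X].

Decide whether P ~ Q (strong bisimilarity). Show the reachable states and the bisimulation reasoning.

bisimilar

P's transition system — 8 states:
  m0 = a.a.(0 + 0) + a.(0 + 0) | b.b.0 ⊢ —a→ m1, —a→ m2, —b→ m3
  m1 = (0 + 0) | b.b.0 ⊢ —b→ m4
  m2 = a.(0 + 0) ⊢ —a→ m5
  m3 = a.(0 + 0) | b.0 ⊢ —a→ m4, —b→ m6
  m4 = (0 + 0) | b.0 ⊢ —b→ m7
  m5 = 0 + 0 ⊢ deadlocked
  m6 = a.(0 + 0) | 0 ⊢ —a→ m7
  m7 = (0 + 0) | 0 ⊢ deadlocked
Q's transition system — 8 states:
  n0 = a.(0 + 0) | b.b.0 + a.a.(0 + 0) ⊢ —a→ n1, —a→ n2, —b→ n3
  n1 = (0 + 0) | b.b.0 ⊢ —b→ n4
  n2 = a.(0 + 0) ⊢ —a→ n5
  n3 = a.(0 + 0) | b.0 ⊢ —a→ n4, —b→ n6
  n4 = (0 + 0) | b.0 ⊢ —b→ n7
  n5 = 0 + 0 ⊢ deadlocked
  n6 = a.(0 + 0) | 0 ⊢ —a→ n7
  n7 = (0 + 0) | 0 ⊢ deadlocked
Partition-refinement fixed point:
  B0 = {m0, n0}
  B1 = {m2, m6, n2, n6}
  B2 = {m5, m7, n5, n7}
  B3 = {m1, n1}
  B4 = {m4, n4}
  B5 = {m3, n3}
m0 ∈ B0, n0 ∈ B0 → same block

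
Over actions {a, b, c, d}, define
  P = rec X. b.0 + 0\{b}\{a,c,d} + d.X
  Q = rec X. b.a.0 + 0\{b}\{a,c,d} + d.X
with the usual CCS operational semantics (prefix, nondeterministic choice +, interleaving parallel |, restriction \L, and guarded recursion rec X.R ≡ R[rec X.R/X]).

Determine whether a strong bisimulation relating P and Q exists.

P ≁ Q

P's transition system — 2 states:
  m0 = rec X. b.0 + 0\{b}\{a,c,d} + d.X → -b-> m1, -d-> m0
  m1 = 0 → deadlocked
Q's transition system — 3 states:
  n0 = rec X. b.a.0 + 0\{b}\{a,c,d} + d.X → -b-> n1, -d-> n0
  n1 = a.0 → -a-> n2
  n2 = 0 → deadlocked
Coarsest stable partition (strong bisimilarity classes):
  B0 = {m0}
  B1 = {m1, n2}
  B2 = {n0}
  B3 = {n1}
m0 ∈ B0, n0 ∈ B2 → different blocks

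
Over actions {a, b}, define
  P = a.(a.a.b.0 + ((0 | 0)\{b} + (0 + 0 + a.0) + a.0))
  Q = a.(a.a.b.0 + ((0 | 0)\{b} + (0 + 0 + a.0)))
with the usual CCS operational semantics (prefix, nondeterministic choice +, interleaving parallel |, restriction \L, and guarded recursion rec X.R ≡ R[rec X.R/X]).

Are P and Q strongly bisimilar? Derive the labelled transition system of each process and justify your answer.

P's transition system — 5 states:
  u0 = a.(a.a.b.0 + ((0 | 0)\{b} + (0 + 0 + a.0) + a.0)) has moves -a-> u1
  u1 = a.a.b.0 + ((0 | 0)\{b} + (0 + 0 + a.0) + a.0) has moves -a-> u2, -a-> u3
  u2 = 0 has moves stopped
  u3 = a.b.0 has moves -a-> u4
  u4 = b.0 has moves -b-> u2
Q's transition system — 5 states:
  v0 = a.(a.a.b.0 + ((0 | 0)\{b} + (0 + 0 + a.0))) has moves -a-> v1
  v1 = a.a.b.0 + ((0 | 0)\{b} + (0 + 0 + a.0)) has moves -a-> v2, -a-> v3
  v2 = 0 has moves stopped
  v3 = a.b.0 has moves -a-> v4
  v4 = b.0 has moves -b-> v2
Bisimilarity quotient blocks:
  B0 = {u0, v0}
  B1 = {u1, v1}
  B2 = {u3, v3}
  B3 = {u4, v4}
  B4 = {u2, v2}
u0 ∈ B0, v0 ∈ B0 → same block

YES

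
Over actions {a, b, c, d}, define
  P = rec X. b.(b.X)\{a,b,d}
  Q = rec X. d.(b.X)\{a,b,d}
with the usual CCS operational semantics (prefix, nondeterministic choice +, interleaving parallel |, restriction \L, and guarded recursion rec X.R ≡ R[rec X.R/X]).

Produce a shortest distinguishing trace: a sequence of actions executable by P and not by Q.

b

LTS(P): 2 reachable states
  m0 = rec X. b.(b.X)\{a,b,d} ⊢ --b--▸ m1
  m1 = (b.(rec X. b.(b.X)\{a,b,d}))\{a,b,d} ⊢ stopped
LTS(Q): 2 reachable states
  n0 = rec X. d.(b.X)\{a,b,d} ⊢ --d--▸ n1
  n1 = (b.(rec X. d.(b.X)\{a,b,d}))\{a,b,d} ⊢ stopped
Trace ⟨b⟩ through P, begin at {m0}:
  step 1 (b): {m1}
  — P admits the full trace.
Trace ⟨b⟩ through Q, begin at {n0}:
  step 1 (b): ∅ (Q stuck)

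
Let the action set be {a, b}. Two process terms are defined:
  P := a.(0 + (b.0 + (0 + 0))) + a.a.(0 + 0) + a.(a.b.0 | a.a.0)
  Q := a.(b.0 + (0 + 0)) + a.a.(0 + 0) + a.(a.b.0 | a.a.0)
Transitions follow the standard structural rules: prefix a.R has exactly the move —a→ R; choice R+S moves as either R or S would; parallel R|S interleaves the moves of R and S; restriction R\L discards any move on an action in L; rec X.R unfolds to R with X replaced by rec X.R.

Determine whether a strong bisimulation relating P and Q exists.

P's transition system — 14 states:
  s0 = a.(0 + (b.0 + (0 + 0))) + a.a.(0 + 0) + a.(a.b.0 | a.a.0) → -a-> s1, -a-> s2, -a-> s3
  s1 = 0 + (b.0 + (0 + 0)) → -b-> s4
  s2 = a.(0 + 0) → -a-> s5
  s3 = a.b.0 | a.a.0 → -a-> s6, -a-> s7
  s4 = 0 → deadlocked
  s5 = 0 + 0 → deadlocked
  s6 = a.b.0 | a.0 → -a-> s8, -a-> s9
  s7 = b.0 | a.a.0 → -a-> s9, -b-> s10
  s8 = a.b.0 | 0 → -a-> s11
  s9 = b.0 | a.0 → -a-> s11, -b-> s12
  s10 = 0 | a.a.0 → -a-> s12
  s11 = b.0 | 0 → -b-> s13
  s12 = 0 | a.0 → -a-> s13
  s13 = 0 | 0 → deadlocked
Q's transition system — 14 states:
  t0 = a.(b.0 + (0 + 0)) + a.a.(0 + 0) + a.(a.b.0 | a.a.0) → -a-> t1, -a-> t2, -a-> t3
  t1 = a.(0 + 0) → -a-> t4
  t2 = a.b.0 | a.a.0 → -a-> t5, -a-> t6
  t3 = b.0 + (0 + 0) → -b-> t7
  t4 = 0 + 0 → deadlocked
  t5 = a.b.0 | a.0 → -a-> t8, -a-> t9
  t6 = b.0 | a.a.0 → -a-> t9, -b-> t10
  t7 = 0 → deadlocked
  t8 = a.b.0 | 0 → -a-> t11
  t9 = b.0 | a.0 → -a-> t11, -b-> t12
  t10 = 0 | a.a.0 → -a-> t12
  t11 = b.0 | 0 → -b-> t13
  t12 = 0 | a.0 → -a-> t13
  t13 = 0 | 0 → deadlocked
Coarsest stable partition (strong bisimilarity classes):
  B0 = {s0, t0}
  B1 = {s1, s11, t11, t3}
  B2 = {s13, s4, s5, t13, t4, t7}
  B3 = {s12, s2, t1, t12}
  B4 = {s3, t2}
  B5 = {s7, t6}
  B6 = {s9, t9}
  B7 = {s10, t10}
  B8 = {s6, t5}
  B9 = {s8, t8}
s0 ∈ B0, t0 ∈ B0 → same block

YES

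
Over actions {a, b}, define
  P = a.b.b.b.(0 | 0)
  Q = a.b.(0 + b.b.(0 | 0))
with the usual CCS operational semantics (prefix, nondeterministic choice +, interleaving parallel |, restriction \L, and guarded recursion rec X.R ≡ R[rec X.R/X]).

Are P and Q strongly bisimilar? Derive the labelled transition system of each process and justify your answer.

LTS(P): 5 reachable states
  u0 = a.b.b.b.(0 | 0) ⊢ —a→ u1
  u1 = b.b.b.(0 | 0) ⊢ —b→ u2
  u2 = b.b.(0 | 0) ⊢ —b→ u3
  u3 = b.(0 | 0) ⊢ —b→ u4
  u4 = 0 | 0 ⊢ deadlocked
LTS(Q): 5 reachable states
  v0 = a.b.(0 + b.b.(0 | 0)) ⊢ —a→ v1
  v1 = b.(0 + b.b.(0 | 0)) ⊢ —b→ v2
  v2 = 0 + b.b.(0 | 0) ⊢ —b→ v3
  v3 = b.(0 | 0) ⊢ —b→ v4
  v4 = 0 | 0 ⊢ deadlocked
Partition-refinement fixed point:
  B0 = {u0, v0}
  B1 = {u1, v1}
  B2 = {u2, v2}
  B3 = {u3, v3}
  B4 = {u4, v4}
u0 ∈ B0, v0 ∈ B0 → same block

P ~ Q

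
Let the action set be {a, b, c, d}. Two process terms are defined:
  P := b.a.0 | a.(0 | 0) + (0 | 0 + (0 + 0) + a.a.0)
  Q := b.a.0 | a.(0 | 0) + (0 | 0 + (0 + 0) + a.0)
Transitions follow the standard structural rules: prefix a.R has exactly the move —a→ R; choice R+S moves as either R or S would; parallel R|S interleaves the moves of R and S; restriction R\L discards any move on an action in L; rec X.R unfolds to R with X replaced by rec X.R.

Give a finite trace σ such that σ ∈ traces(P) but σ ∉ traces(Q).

P's transition system — 8 states:
  s0 = b.a.0 | a.(0 | 0) + (0 | 0 + (0 + 0) + a.a.0) | --a--▸ s1, --a--▸ s2, --b--▸ s3
  s1 = a.0 | --a--▸ s4
  s2 = b.a.0 | (0 | 0) | --b--▸ s5
  s3 = a.0 | a.(0 | 0) | --a--▸ s5, --a--▸ s6
  s4 = 0 | (no moves)
  s5 = a.0 | (0 | 0) | --a--▸ s7
  s6 = 0 | a.(0 | 0) | --a--▸ s7
  s7 = 0 | (0 | 0) | (no moves)
Q's transition system — 7 states:
  t0 = b.a.0 | a.(0 | 0) + (0 | 0 + (0 + 0) + a.0) | --a--▸ t1, --a--▸ t2, --b--▸ t3
  t1 = 0 | (no moves)
  t2 = b.a.0 | (0 | 0) | --b--▸ t4
  t3 = a.0 | a.(0 | 0) | --a--▸ t4, --a--▸ t5
  t4 = a.0 | (0 | 0) | --a--▸ t6
  t5 = 0 | a.(0 | 0) | --a--▸ t6
  t6 = 0 | (0 | 0) | (no moves)
Executing aa from P (initial set {s0}):
  [1] a ⇒ {s1, s2}
  [2] a ⇒ {s4}
  ✓ P
Executing aa from Q (initial set {t0}):
  [1] a ⇒ {t1, t2}
  [2] a ⇒ no successor for Q

aa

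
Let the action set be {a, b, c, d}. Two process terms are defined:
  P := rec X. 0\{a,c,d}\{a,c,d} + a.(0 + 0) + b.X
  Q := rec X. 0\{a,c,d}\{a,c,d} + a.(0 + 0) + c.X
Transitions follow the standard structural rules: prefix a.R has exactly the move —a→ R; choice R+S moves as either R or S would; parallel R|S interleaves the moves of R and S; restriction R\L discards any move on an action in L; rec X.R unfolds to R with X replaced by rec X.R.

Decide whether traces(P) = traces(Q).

P's transition system — 2 states:
  m0 = rec X. 0\{a,c,d}\{a,c,d} + a.(0 + 0) + b.X ⊢ ··a··> m1, ··b··> m0
  m1 = 0 + 0 ⊢ (no moves)
Q's transition system — 2 states:
  n0 = rec X. 0\{a,c,d}\{a,c,d} + a.(0 + 0) + c.X ⊢ ··a··> n1, ··c··> n0
  n1 = 0 + 0 ⊢ (no moves)
Trace ⟨b⟩ through P, begin at {m0}:
  step 1 (b): {m0}
  ✓ P
Trace ⟨b⟩ through Q, begin at {n0}:
  step 1 (b): no successor for Q

NO — witness ⟨b⟩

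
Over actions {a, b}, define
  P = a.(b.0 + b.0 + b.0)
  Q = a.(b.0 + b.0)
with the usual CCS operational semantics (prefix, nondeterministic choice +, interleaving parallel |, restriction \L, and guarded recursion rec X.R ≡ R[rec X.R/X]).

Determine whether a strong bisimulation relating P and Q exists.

Reachable graph of P (3 states):
  p0 = a.(b.0 + b.0 + b.0) has moves -a-> p1
  p1 = b.0 + b.0 + b.0 has moves -b-> p2
  p2 = 0 has moves (no moves)
Reachable graph of Q (3 states):
  q0 = a.(b.0 + b.0) has moves -a-> q1
  q1 = b.0 + b.0 has moves -b-> q2
  q2 = 0 has moves (no moves)
Bisimilarity quotient blocks:
  B0 = {p0, q0}
  B1 = {p1, q1}
  B2 = {p2, q2}
p0 ∈ B0, q0 ∈ B0 → same block

bisimilar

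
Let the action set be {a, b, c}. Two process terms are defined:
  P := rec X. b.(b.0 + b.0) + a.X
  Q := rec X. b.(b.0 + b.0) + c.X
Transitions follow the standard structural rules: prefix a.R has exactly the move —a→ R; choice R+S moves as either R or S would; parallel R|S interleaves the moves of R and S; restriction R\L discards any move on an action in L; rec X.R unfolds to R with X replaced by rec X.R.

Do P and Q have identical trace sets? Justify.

P's transition system — 3 states:
  s0 = rec X. b.(b.0 + b.0) + a.X | ··a··> s0, ··b··> s1
  s1 = b.0 + b.0 | ··b··> s2
  s2 = 0 | ∅
Q's transition system — 3 states:
  t0 = rec X. b.(b.0 + b.0) + c.X | ··b··> t1, ··c··> t0
  t1 = b.0 + b.0 | ··b··> t2
  t2 = 0 | ∅
Executing a from P (initial set {s0}):
  [1] a ⇒ {s0}
  P completes σ.
Executing a from Q (initial set {t0}):
  [1] a ⇒ no successor for Q

NO — witness ⟨a⟩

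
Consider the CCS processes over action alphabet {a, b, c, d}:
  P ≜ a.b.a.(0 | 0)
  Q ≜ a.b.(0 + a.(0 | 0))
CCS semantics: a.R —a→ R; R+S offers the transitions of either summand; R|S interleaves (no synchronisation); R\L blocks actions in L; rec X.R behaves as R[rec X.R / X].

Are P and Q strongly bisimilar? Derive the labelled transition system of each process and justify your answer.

P ~ Q

Reachable graph of P (4 states):
  m0 = a.b.a.(0 | 0) → =a=> m1
  m1 = b.a.(0 | 0) → =b=> m2
  m2 = a.(0 | 0) → =a=> m3
  m3 = 0 | 0 → stopped
Reachable graph of Q (4 states):
  n0 = a.b.(0 + a.(0 | 0)) → =a=> n1
  n1 = b.(0 + a.(0 | 0)) → =b=> n2
  n2 = 0 + a.(0 | 0) → =a=> n3
  n3 = 0 | 0 → stopped
Coarsest stable partition (strong bisimilarity classes):
  B0 = {m0, n0}
  B1 = {m1, n1}
  B2 = {m2, n2}
  B3 = {m3, n3}
m0 ∈ B0, n0 ∈ B0 → same block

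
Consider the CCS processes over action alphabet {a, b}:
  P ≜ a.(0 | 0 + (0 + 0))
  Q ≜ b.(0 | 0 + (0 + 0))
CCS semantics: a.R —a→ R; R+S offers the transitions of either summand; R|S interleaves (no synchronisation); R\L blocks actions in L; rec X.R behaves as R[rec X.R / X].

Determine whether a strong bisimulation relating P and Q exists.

LTS(P): 2 reachable states
  s0 = a.(0 | 0 + (0 + 0)) | ··a··> s1
  s1 = 0 | 0 + (0 + 0) | ·
LTS(Q): 2 reachable states
  t0 = b.(0 | 0 + (0 + 0)) | ··b··> t1
  t1 = 0 | 0 + (0 + 0) | ·
Partition-refinement fixed point:
  B0 = {s0}
  B1 = {s1, t1}
  B2 = {t0}
s0 ∈ B0, t0 ∈ B2 → different blocks

not bisimilar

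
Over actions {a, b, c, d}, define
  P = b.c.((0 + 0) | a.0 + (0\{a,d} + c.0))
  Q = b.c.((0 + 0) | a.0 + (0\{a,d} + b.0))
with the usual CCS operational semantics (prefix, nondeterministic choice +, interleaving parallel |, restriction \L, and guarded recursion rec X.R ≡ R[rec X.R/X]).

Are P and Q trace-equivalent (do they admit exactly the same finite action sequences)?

trace-distinct — witness ⟨bcc⟩

Reachable graph of P (5 states):
  m0 = b.c.((0 + 0) | a.0 + (0\{a,d} + c.0)) ⊢ --b--▸ m1
  m1 = c.((0 + 0) | a.0 + (0\{a,d} + c.0)) ⊢ --c--▸ m2
  m2 = (0 + 0) | a.0 + (0\{a,d} + c.0) ⊢ --a--▸ m3, --c--▸ m4
  m3 = (0 + 0) | 0 ⊢ deadlocked
  m4 = 0 ⊢ deadlocked
Reachable graph of Q (5 states):
  n0 = b.c.((0 + 0) | a.0 + (0\{a,d} + b.0)) ⊢ --b--▸ n1
  n1 = c.((0 + 0) | a.0 + (0\{a,d} + b.0)) ⊢ --c--▸ n2
  n2 = (0 + 0) | a.0 + (0\{a,d} + b.0) ⊢ --a--▸ n3, --b--▸ n4
  n3 = (0 + 0) | 0 ⊢ deadlocked
  n4 = 0 ⊢ deadlocked
Trace ⟨bcc⟩ through P, begin at {m0}:
  step 1 (b): {m1}
  step 2 (c): {m2}
  step 3 (c): {m4}
  P completes σ.
Trace ⟨bcc⟩ through Q, begin at {n0}:
  step 1 (b): {n1}
  step 2 (c): {n2}
  step 3 (c): ∅ (Q stuck)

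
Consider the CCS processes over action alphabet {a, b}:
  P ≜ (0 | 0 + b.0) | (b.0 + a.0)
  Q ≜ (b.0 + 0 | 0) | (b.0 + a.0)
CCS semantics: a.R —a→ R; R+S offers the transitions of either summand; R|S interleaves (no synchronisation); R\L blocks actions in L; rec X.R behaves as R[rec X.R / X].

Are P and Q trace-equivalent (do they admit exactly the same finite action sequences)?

trace-equivalent

P's transition system — 4 states:
  u0 = (0 | 0 + b.0) | (b.0 + a.0) has moves ··a··> u1, ··b··> u1, ··b··> u2
  u1 = (0 | 0 + b.0) | 0 has moves ··b··> u3
  u2 = 0 | (b.0 + a.0) has moves ··a··> u3, ··b··> u3
  u3 = 0 | 0 has moves ·
Q's transition system — 4 states:
  v0 = (b.0 + 0 | 0) | (b.0 + a.0) has moves ··a··> v1, ··b··> v1, ··b··> v2
  v1 = (b.0 + 0 | 0) | 0 has moves ··b··> v3
  v2 = 0 | (b.0 + a.0) has moves ··a··> v3, ··b··> v3
  v3 = 0 | 0 has moves ·
Partition-refinement fixed point:
  B0 = {u0, v0}
  B1 = {u1, v1}
  B2 = {u3, v3}
  B3 = {u2, v2}
u0 ∈ B0, v0 ∈ B0 → same block
Bisimilar ⇒ trace-equivalent.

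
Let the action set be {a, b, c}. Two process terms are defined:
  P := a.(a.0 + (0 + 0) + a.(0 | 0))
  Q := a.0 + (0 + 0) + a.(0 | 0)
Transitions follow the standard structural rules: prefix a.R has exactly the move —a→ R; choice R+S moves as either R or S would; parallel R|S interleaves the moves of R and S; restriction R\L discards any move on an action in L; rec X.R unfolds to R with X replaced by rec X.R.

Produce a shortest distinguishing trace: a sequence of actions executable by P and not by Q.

Reachable graph of P (4 states):
  u0 = a.(a.0 + (0 + 0) + a.(0 | 0)) ⊢ --a--▸ u1
  u1 = a.0 + (0 + 0) + a.(0 | 0) ⊢ --a--▸ u2, --a--▸ u3
  u2 = 0 ⊢ (no moves)
  u3 = 0 | 0 ⊢ (no moves)
Reachable graph of Q (3 states):
  v0 = a.0 + (0 + 0) + a.(0 | 0) ⊢ --a--▸ v1, --a--▸ v2
  v1 = 0 ⊢ (no moves)
  v2 = 0 | 0 ⊢ (no moves)
Executing aa from P (initial set {u0}):
  [1] a ⇒ {u1}
  [2] a ⇒ {u2, u3}
  — P admits the full trace.
Executing aa from Q (initial set {v0}):
  [1] a ⇒ {v1, v2}
  [2] a ⇒ no successor for Q

aa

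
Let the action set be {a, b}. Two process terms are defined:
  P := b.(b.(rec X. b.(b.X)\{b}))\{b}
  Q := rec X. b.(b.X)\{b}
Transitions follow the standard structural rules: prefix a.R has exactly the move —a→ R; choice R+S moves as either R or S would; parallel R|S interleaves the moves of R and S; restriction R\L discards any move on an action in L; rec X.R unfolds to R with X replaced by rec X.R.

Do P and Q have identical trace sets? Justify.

Reachable graph of P (2 states):
  u0 = b.(b.(rec X. b.(b.X)\{b}))\{b} has moves --b--▸ u1
  u1 = (b.(rec X. b.(b.X)\{b}))\{b} has moves deadlocked
Reachable graph of Q (2 states):
  v0 = rec X. b.(b.X)\{b} has moves --b--▸ v1
  v1 = (b.(rec X. b.(b.X)\{b}))\{b} has moves deadlocked
Coarsest stable partition (strong bisimilarity classes):
  B0 = {u0, v0}
  B1 = {u1, v1}
u0 ∈ B0, v0 ∈ B0 → same block
Bisimilar ⇒ trace-equivalent.

YES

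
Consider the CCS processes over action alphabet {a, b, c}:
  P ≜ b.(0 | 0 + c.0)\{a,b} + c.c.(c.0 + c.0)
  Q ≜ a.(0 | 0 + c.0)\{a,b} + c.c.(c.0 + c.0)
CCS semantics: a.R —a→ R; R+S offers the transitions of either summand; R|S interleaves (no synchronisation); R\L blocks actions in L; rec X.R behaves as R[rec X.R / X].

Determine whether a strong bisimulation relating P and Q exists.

LTS(P): 6 reachable states
  p0 = b.(0 | 0 + c.0)\{a,b} + c.c.(c.0 + c.0) :: =b=> p1, =c=> p2
  p1 = (0 | 0 + c.0)\{a,b} :: =c=> p3
  p2 = c.(c.0 + c.0) :: =c=> p4
  p3 = 0\{a,b} :: (no moves)
  p4 = c.0 + c.0 :: =c=> p5
  p5 = 0 :: (no moves)
LTS(Q): 6 reachable states
  q0 = a.(0 | 0 + c.0)\{a,b} + c.c.(c.0 + c.0) :: =a=> q1, =c=> q2
  q1 = (0 | 0 + c.0)\{a,b} :: =c=> q3
  q2 = c.(c.0 + c.0) :: =c=> q4
  q3 = 0\{a,b} :: (no moves)
  q4 = c.0 + c.0 :: =c=> q5
  q5 = 0 :: (no moves)
Partition-refinement fixed point:
  B0 = {p0}
  B1 = {p1, p4, q1, q4}
  B2 = {p3, p5, q3, q5}
  B3 = {p2, q2}
  B4 = {q0}
p0 ∈ B0, q0 ∈ B4 → different blocks

not bisimilar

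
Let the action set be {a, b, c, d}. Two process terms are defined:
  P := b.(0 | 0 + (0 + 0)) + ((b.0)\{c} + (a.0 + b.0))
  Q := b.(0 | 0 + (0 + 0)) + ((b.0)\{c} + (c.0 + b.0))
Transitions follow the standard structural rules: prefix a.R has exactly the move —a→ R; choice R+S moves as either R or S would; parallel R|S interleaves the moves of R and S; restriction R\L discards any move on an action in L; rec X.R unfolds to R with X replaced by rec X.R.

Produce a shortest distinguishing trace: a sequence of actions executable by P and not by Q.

LTS(P): 4 reachable states
  s0 = b.(0 | 0 + (0 + 0)) + ((b.0)\{c} + (a.0 + b.0)) | —a→ s1, —b→ s1, —b→ s2, —b→ s3
  s1 = 0 | stopped
  s2 = 0 | 0 + (0 + 0) | stopped
  s3 = 0\{c} | stopped
LTS(Q): 4 reachable states
  t0 = b.(0 | 0 + (0 + 0)) + ((b.0)\{c} + (c.0 + b.0)) | —b→ t1, —b→ t2, —b→ t3, —c→ t1
  t1 = 0 | stopped
  t2 = 0 | 0 + (0 + 0) | stopped
  t3 = 0\{c} | stopped
Trace ⟨a⟩ through P, begin at {s0}:
  after a @ step 1: {s1}
  ✓ P
Trace ⟨a⟩ through Q, begin at {t0}:
  after a @ step 1: ∅ (Q stuck)

a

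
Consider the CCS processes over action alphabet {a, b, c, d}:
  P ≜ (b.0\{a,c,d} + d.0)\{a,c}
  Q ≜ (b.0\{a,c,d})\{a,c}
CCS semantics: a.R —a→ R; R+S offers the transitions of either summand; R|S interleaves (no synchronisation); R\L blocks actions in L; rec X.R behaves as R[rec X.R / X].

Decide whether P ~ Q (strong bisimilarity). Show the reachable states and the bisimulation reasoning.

Reachable graph of P (3 states):
  u0 = (b.0\{a,c,d} + d.0)\{a,c} → =b=> u1, =d=> u2
  u1 = 0\{a,c,d}\{a,c} → deadlocked
  u2 = 0\{a,c} → deadlocked
Reachable graph of Q (2 states):
  v0 = (b.0\{a,c,d})\{a,c} → =b=> v1
  v1 = 0\{a,c,d}\{a,c} → deadlocked
Partition-refinement fixed point:
  B0 = {u0}
  B1 = {u1, u2, v1}
  B2 = {v0}
u0 ∈ B0, v0 ∈ B2 → different blocks

not bisimilar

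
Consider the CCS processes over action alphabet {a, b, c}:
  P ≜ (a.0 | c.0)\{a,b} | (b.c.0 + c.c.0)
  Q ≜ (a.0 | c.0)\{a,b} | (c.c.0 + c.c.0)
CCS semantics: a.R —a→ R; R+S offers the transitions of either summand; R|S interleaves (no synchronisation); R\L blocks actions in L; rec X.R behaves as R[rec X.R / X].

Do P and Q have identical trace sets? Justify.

trace-distinct — witness ⟨b⟩

P's transition system — 6 states:
  s0 = (a.0 | c.0)\{a,b} | (b.c.0 + c.c.0) has moves =b=> s1, =c=> s1, =c=> s2
  s1 = (a.0 | c.0)\{a,b} | c.0 has moves =c=> s3, =c=> s4
  s2 = (a.0 | 0)\{a,b} | (b.c.0 + c.c.0) has moves =b=> s3, =c=> s3
  s3 = (a.0 | 0)\{a,b} | c.0 has moves =c=> s5
  s4 = (a.0 | c.0)\{a,b} | 0 has moves =c=> s5
  s5 = (a.0 | 0)\{a,b} | 0 has moves ·
Q's transition system — 6 states:
  t0 = (a.0 | c.0)\{a,b} | (c.c.0 + c.c.0) has moves =c=> t1, =c=> t2
  t1 = (a.0 | 0)\{a,b} | (c.c.0 + c.c.0) has moves =c=> t3
  t2 = (a.0 | c.0)\{a,b} | c.0 has moves =c=> t3, =c=> t4
  t3 = (a.0 | 0)\{a,b} | c.0 has moves =c=> t5
  t4 = (a.0 | c.0)\{a,b} | 0 has moves =c=> t5
  t5 = (a.0 | 0)\{a,b} | 0 has moves ·
Executing b from P (initial set {s0}):
  after b @ step 1: {s1}
  P completes σ.
Executing b from Q (initial set {t0}):
  after b @ step 1: ∅ (Q stuck)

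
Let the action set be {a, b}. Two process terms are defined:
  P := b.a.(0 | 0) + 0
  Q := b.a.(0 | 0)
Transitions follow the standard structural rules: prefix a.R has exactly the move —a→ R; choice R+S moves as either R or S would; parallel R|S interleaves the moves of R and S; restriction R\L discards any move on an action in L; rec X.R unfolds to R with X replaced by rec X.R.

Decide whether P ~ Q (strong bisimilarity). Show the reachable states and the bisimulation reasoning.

P's transition system — 3 states:
  s0 = b.a.(0 | 0) + 0 has moves -b-> s1
  s1 = a.(0 | 0) has moves -a-> s2
  s2 = 0 | 0 has moves stopped
Q's transition system — 3 states:
  t0 = b.a.(0 | 0) has moves -b-> t1
  t1 = a.(0 | 0) has moves -a-> t2
  t2 = 0 | 0 has moves stopped
Coarsest stable partition (strong bisimilarity classes):
  B0 = {s0, t0}
  B1 = {s1, t1}
  B2 = {s2, t2}
s0 ∈ B0, t0 ∈ B0 → same block

YES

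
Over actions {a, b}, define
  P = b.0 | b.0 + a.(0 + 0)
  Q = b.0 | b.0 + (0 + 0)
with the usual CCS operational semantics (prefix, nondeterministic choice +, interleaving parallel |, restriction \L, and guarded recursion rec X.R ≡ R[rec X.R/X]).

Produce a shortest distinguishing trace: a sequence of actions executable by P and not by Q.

P's transition system — 5 states:
  p0 = b.0 | b.0 + a.(0 + 0) ⊢ --a--▸ p1, --b--▸ p2, --b--▸ p3
  p1 = 0 + 0 ⊢ ·
  p2 = 0 | b.0 ⊢ --b--▸ p4
  p3 = b.0 | 0 ⊢ --b--▸ p4
  p4 = 0 | 0 ⊢ ·
Q's transition system — 4 states:
  q0 = b.0 | b.0 + (0 + 0) ⊢ --b--▸ q1, --b--▸ q2
  q1 = 0 | b.0 ⊢ --b--▸ q3
  q2 = b.0 | 0 ⊢ --b--▸ q3
  q3 = 0 | 0 ⊢ ·
Executing a from P (initial set {p0}):
  [1] a ⇒ {p1}
  — P admits the full trace.
Executing a from Q (initial set {q0}):
  [1] a ⇒ no successor for Q

a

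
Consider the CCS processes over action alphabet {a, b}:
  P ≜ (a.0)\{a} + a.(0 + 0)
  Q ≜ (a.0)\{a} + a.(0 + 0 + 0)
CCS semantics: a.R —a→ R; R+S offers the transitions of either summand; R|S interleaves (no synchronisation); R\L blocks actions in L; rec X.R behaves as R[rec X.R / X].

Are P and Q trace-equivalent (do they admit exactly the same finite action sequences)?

Reachable graph of P (2 states):
  p0 = (a.0)\{a} + a.(0 + 0) has moves ··a··> p1
  p1 = 0 + 0 has moves ∅
Reachable graph of Q (2 states):
  q0 = (a.0)\{a} + a.(0 + 0 + 0) has moves ··a··> q1
  q1 = 0 + 0 + 0 has moves ∅
Bisimilarity quotient blocks:
  B0 = {p0, q0}
  B1 = {p1, q1}
p0 ∈ B0, q0 ∈ B0 → same block
Bisimilar ⇒ trace-equivalent.

trace-equivalent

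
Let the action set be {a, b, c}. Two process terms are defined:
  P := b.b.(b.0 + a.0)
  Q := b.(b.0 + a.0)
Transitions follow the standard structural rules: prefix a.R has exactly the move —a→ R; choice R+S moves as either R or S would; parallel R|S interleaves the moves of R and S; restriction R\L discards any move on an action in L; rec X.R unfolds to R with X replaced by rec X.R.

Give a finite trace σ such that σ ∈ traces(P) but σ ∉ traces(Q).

bba

Reachable graph of P (4 states):
  u0 = b.b.(b.0 + a.0) → ··b··> u1
  u1 = b.(b.0 + a.0) → ··b··> u2
  u2 = b.0 + a.0 → ··a··> u3, ··b··> u3
  u3 = 0 → ·
Reachable graph of Q (3 states):
  v0 = b.(b.0 + a.0) → ··b··> v1
  v1 = b.0 + a.0 → ··a··> v2, ··b··> v2
  v2 = 0 → ·
Executing bba from P (initial set {u0}):
  step 1 (b): {u1}
  step 2 (b): {u2}
  step 3 (a): {u3}
  ✓ P
Executing bba from Q (initial set {v0}):
  step 1 (b): {v1}
  step 2 (b): {v2}
  step 3 (a): no successor for Q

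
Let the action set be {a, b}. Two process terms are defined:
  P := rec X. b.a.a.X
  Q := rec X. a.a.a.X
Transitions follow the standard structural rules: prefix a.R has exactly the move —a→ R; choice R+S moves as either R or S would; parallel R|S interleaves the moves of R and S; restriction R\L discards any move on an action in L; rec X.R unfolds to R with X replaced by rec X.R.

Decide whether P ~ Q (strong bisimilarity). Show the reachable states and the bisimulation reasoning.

P's transition system — 3 states:
  s0 = rec X. b.a.a.X | —b→ s1
  s1 = a.a.(rec X. b.a.a.X) | —a→ s2
  s2 = a.(rec X. b.a.a.X) | —a→ s0
Q's transition system — 3 states:
  t0 = rec X. a.a.a.X | —a→ t1
  t1 = a.a.(rec X. a.a.a.X) | —a→ t2
  t2 = a.(rec X. a.a.a.X) | —a→ t0
Partition-refinement fixed point:
  B0 = {s0}
  B1 = {s1}
  B2 = {s2}
  B3 = {t0, t1, t2}
s0 ∈ B0, t0 ∈ B3 → different blocks

not bisimilar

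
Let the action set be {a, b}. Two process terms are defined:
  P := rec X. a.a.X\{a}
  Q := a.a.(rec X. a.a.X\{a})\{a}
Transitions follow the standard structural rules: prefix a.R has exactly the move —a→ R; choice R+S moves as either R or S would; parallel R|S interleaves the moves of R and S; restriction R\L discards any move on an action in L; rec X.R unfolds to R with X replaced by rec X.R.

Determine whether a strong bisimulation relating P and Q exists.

P's transition system — 3 states:
  m0 = rec X. a.a.X\{a} :: --a--▸ m1
  m1 = a.(rec X. a.a.X\{a})\{a} :: --a--▸ m2
  m2 = (rec X. a.a.X\{a})\{a} :: ·
Q's transition system — 3 states:
  n0 = a.a.(rec X. a.a.X\{a})\{a} :: --a--▸ n1
  n1 = a.(rec X. a.a.X\{a})\{a} :: --a--▸ n2
  n2 = (rec X. a.a.X\{a})\{a} :: ·
Coarsest stable partition (strong bisimilarity classes):
  B0 = {m0, n0}
  B1 = {m1, n1}
  B2 = {m2, n2}
m0 ∈ B0, n0 ∈ B0 → same block

bisimilar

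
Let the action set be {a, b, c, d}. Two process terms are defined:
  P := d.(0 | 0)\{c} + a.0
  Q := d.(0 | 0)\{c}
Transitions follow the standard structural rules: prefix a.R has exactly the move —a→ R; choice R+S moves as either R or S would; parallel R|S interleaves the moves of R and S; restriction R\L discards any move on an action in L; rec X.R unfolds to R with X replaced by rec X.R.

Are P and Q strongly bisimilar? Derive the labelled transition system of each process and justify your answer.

LTS(P): 3 reachable states
  u0 = d.(0 | 0)\{c} + a.0 | —a→ u1, —d→ u2
  u1 = 0 | ∅
  u2 = (0 | 0)\{c} | ∅
LTS(Q): 2 reachable states
  v0 = d.(0 | 0)\{c} | —d→ v1
  v1 = (0 | 0)\{c} | ∅
Bisimilarity quotient blocks:
  B0 = {u0}
  B1 = {u1, u2, v1}
  B2 = {v0}
u0 ∈ B0, v0 ∈ B2 → different blocks

NO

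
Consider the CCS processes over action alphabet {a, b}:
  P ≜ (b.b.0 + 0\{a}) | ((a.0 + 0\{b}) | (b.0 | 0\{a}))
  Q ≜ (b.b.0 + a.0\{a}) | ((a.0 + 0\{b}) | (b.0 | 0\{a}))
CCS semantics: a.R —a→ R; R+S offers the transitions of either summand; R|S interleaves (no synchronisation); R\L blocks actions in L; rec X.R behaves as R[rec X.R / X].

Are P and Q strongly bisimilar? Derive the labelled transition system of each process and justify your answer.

P's transition system — 12 states:
  m0 = (b.b.0 + 0\{a}) | ((a.0 + 0\{b}) | (b.0 | 0\{a})) :: ··a··> m1, ··b··> m2, ··b··> m3
  m1 = (b.b.0 + 0\{a}) | (0 | (b.0 | 0\{a})) :: ··b··> m4, ··b··> m5
  m2 = (b.b.0 + 0\{a}) | ((a.0 + 0\{b}) | (0 | 0\{a})) :: ··a··> m4, ··b··> m6
  m3 = b.0 | ((a.0 + 0\{b}) | (b.0 | 0\{a})) :: ··a··> m5, ··b··> m6, ··b··> m7
  m4 = (b.b.0 + 0\{a}) | (0 | (0 | 0\{a})) :: ··b··> m8
  m5 = b.0 | (0 | (b.0 | 0\{a})) :: ··b··> m8, ··b··> m9
  m6 = b.0 | ((a.0 + 0\{b}) | (0 | 0\{a})) :: ··a··> m8, ··b··> m10
  m7 = 0 | ((a.0 + 0\{b}) | (b.0 | 0\{a})) :: ··a··> m9, ··b··> m10
  m8 = b.0 | (0 | (0 | 0\{a})) :: ··b··> m11
  m9 = 0 | (0 | (b.0 | 0\{a})) :: ··b··> m11
  m10 = 0 | ((a.0 + 0\{b}) | (0 | 0\{a})) :: ··a··> m11
  m11 = 0 | (0 | (0 | 0\{a})) :: (no moves)
Q's transition system — 16 states:
  n0 = (b.b.0 + a.0\{a}) | ((a.0 + 0\{b}) | (b.0 | 0\{a})) :: ··a··> n1, ··a··> n2, ··b··> n3, ··b··> n4
  n1 = (b.b.0 + a.0\{a}) | (0 | (b.0 | 0\{a})) :: ··a··> n5, ··b··> n6, ··b··> n7
  n2 = 0\{a} | ((a.0 + 0\{b}) | (b.0 | 0\{a})) :: ··a··> n5, ··b··> n8
  n3 = (b.b.0 + a.0\{a}) | ((a.0 + 0\{b}) | (0 | 0\{a})) :: ··a··> n6, ··a··> n8, ··b··> n9
  n4 = b.0 | ((a.0 + 0\{b}) | (b.0 | 0\{a})) :: ··a··> n7, ··b··> n10, ··b··> n9
  n5 = 0\{a} | (0 | (b.0 | 0\{a})) :: ··b··> n11
  n6 = (b.b.0 + a.0\{a}) | (0 | (0 | 0\{a})) :: ··a··> n11, ··b··> n12
  n7 = b.0 | (0 | (b.0 | 0\{a})) :: ··b··> n12, ··b··> n13
  n8 = 0\{a} | ((a.0 + 0\{b}) | (0 | 0\{a})) :: ··a··> n11
  n9 = b.0 | ((a.0 + 0\{b}) | (0 | 0\{a})) :: ··a··> n12, ··b··> n14
  n10 = 0 | ((a.0 + 0\{b}) | (b.0 | 0\{a})) :: ··a··> n13, ··b··> n14
  n11 = 0\{a} | (0 | (0 | 0\{a})) :: (no moves)
  n12 = b.0 | (0 | (0 | 0\{a})) :: ··b··> n15
  n13 = 0 | (0 | (b.0 | 0\{a})) :: ··b··> n15
  n14 = 0 | ((a.0 + 0\{b}) | (0 | 0\{a})) :: ··a··> n15
  n15 = 0 | (0 | (0 | 0\{a})) :: (no moves)
Coarsest stable partition (strong bisimilarity classes):
  B0 = {m0}
  B1 = {m2, m3, n4}
  B2 = {m4, m5, n7}
  B3 = {m8, m9, n12, n13, n5}
  B4 = {m11, n11, n15}
  B5 = {m6, m7, n10, n2, n9}
  B6 = {m10, n14, n8}
  B7 = {m1}
  B8 = {n0}
  B9 = {n1}
  B10 = {n6}
  B11 = {n3}
m0 ∈ B0, n0 ∈ B8 → different blocks

not bisimilar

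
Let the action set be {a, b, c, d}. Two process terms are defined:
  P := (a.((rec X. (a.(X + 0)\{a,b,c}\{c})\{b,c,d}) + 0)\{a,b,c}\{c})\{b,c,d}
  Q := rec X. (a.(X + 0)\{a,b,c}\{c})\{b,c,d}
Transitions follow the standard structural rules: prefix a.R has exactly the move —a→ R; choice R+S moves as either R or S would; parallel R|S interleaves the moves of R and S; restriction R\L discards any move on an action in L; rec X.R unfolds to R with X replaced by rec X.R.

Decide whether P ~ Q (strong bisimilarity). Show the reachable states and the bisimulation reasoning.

P ~ Q

P's transition system — 2 states:
  s0 = (a.((rec X. (a.(X + 0)\{a,b,c}\{c})\{b,c,d}) + 0)\{a,b,c}\{c})\{b,c,d} ⊢ —a→ s1
  s1 = ((rec X. (a.(X + 0)\{a,b,c}\{c})\{b,c,d}) + 0)\{a,b,c}\{c}\{b,c,d} ⊢ (no moves)
Q's transition system — 2 states:
  t0 = rec X. (a.(X + 0)\{a,b,c}\{c})\{b,c,d} ⊢ —a→ t1
  t1 = ((rec X. (a.(X + 0)\{a,b,c}\{c})\{b,c,d}) + 0)\{a,b,c}\{c}\{b,c,d} ⊢ (no moves)
Bisimilarity quotient blocks:
  B0 = {s0, t0}
  B1 = {s1, t1}
s0 ∈ B0, t0 ∈ B0 → same block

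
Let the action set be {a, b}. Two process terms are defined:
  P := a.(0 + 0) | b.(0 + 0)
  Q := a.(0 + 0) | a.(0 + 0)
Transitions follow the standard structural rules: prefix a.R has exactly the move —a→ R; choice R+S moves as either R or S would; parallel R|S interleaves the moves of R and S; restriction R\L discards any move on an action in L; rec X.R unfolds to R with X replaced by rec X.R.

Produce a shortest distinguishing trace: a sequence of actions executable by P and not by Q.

Reachable graph of P (4 states):
  s0 = a.(0 + 0) | b.(0 + 0) → --a--▸ s1, --b--▸ s2
  s1 = (0 + 0) | b.(0 + 0) → --b--▸ s3
  s2 = a.(0 + 0) | (0 + 0) → --a--▸ s3
  s3 = (0 + 0) | (0 + 0) → (no moves)
Reachable graph of Q (4 states):
  t0 = a.(0 + 0) | a.(0 + 0) → --a--▸ t1, --a--▸ t2
  t1 = (0 + 0) | a.(0 + 0) → --a--▸ t3
  t2 = a.(0 + 0) | (0 + 0) → --a--▸ t3
  t3 = (0 + 0) | (0 + 0) → (no moves)
Run σ = ⟨b⟩ on P: start {s0}
  step 1 (b): {s2}
  — P admits the full trace.
Run σ = ⟨b⟩ on Q: start {t0}
  step 1 (b): ∅  — Q cannot continue

b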